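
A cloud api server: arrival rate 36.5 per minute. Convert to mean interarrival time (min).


Mean interarrival time = 1/λ = 1/36.5 minute = 0.02740 minute
In minutes: 0.02740 × 1 = 0.02740 min

Final: 0.02740 min


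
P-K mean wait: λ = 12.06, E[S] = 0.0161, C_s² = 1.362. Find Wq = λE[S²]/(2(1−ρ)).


ρ = λ·E[S] = 12.06·0.0161 = 0.1942
E[S²] = E[S]²(1+C_s²) = 0.0161²·(1+1.362) = 0.0006123
Wq = λ·E[S²]/(2(1−ρ)) = 12.06·0.0006123/(2·0.8058) = 0.004581 hr

Final: 0.004581 hr


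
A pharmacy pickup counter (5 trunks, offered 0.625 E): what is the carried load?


B(5,0.625) = 0.0004254 (Erlang-B)
Carried load = a(1 − B) = 0.625·(1 − 0.0004254) = 0.625·0.999575 = 0.6247 E

Final: 0.6247 Erlangs


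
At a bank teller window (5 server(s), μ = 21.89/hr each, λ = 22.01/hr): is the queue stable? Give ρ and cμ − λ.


Total capacity cμ = 5·21.89 = 109.45/hr
ρ = λ/(cμ) = 22.01/109.45 = 0.2011
Stable ⇔ ρ < 1: YES
Spare capacity = cμ − λ = 109.45 − 22.01 = 87.44/hr

Final: ρ = 0.2011; stable; margin = 87.44/hr


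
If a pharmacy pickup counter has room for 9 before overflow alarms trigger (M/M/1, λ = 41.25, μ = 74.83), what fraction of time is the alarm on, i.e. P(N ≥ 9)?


ρ = 41.25/74.83 = 0.5512
P(N ≥ n) = ρ^n = 0.5512^9 = 0.004700

Final: 0.004700


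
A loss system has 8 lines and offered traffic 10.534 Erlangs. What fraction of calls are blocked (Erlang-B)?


B(c,a) = (a^c/c!) / Σ_{k=0}^{c} a^k/k!
a^8/8! = 3760.330253
Σ terms (k=0..8): 1.00000 + 10.53400 + 55.48258 + 194.81783 + 513.05274 + 1080.89952 + 1897.69926 + 2855.76628 + 3760.33025 = 10369.582461
B = 3760.330253/10369.582461 = 0.362631

Final: 0.362631


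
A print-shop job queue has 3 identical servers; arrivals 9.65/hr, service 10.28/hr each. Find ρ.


ρ = λ/(cμ) = 9.65/(3·10.28) = 9.65/30.84 = 0.3129

Final: 0.3129


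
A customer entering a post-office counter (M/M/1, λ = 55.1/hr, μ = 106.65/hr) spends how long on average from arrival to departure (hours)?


W = 1/(μ−λ) = 1/(106.65 − 55.1) = 1/51.55 = 0.01940 hr

Final: 0.01940 hr


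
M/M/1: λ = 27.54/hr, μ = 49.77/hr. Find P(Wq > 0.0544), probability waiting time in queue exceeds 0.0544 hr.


ρ = 27.54/49.77 = 0.5533
P(Wq > t) = ρ·e^{−(μ−λ)t} = 0.5533·e^{−1.2093}
= 0.5533·0.298403 = 0.165120

Final: 0.165120


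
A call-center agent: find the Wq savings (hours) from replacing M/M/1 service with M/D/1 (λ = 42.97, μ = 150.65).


ρ = 42.97/150.65 = 0.2852
Wq(M/M/1) = ρ/(μ−λ) = 0.2852/107.68 = 0.002649 hr
Wq(M/D/1) = ρ/(2(μ−λ)) = 0.001324 hr
Savings = 0.002649 − 0.001324 = 0.001324 hr

Final: 0.001324 hr


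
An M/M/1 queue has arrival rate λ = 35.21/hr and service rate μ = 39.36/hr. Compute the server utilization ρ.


ρ = λ/μ = 35.21/39.36 = 0.8946

Final: 0.8946


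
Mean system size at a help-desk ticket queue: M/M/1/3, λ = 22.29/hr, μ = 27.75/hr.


ρ = 22.29/27.75 = 0.8032
L = ρ[1 − (K+1)ρ^K + Kρ^(K+1)] / [(1−ρ)(1−ρ^(K+1))]
Numerator: 0.8032·(1 − 4·0.518252 + 3·0.416283) = 0.141241
Denominator: (0.1968)·(0.583717) = 0.114850
L = 0.141241/0.114850 = 1.2298

Final: 1.2298


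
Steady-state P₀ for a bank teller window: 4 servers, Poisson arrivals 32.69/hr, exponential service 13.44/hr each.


a = λ/μ = 32.69/13.44 = 2.4323; ρ = a/c = 0.6081
Σ_{k=0}^{3} a^k/k! (terms k=0..3) = 1.00000 + 2.43229 + 2.95802 + 2.39826 = 8.78857
Tail: a^4/(4!(1−ρ)) = 34.99956/(24·0.3919) = 3.72088
P₀ = 1/(8.78857 + 3.72088) = 1/12.50945 = 0.079940

Final: 0.079940


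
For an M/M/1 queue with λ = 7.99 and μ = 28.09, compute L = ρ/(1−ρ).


ρ = λ/μ = 7.99/28.09 = 0.2844
L = ρ/(1−ρ) = 0.2844/(1 − 0.2844) = 0.2844/0.7156 = 0.3975

Final: 0.3975


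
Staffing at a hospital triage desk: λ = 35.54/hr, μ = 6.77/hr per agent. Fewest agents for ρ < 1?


Stability requires cμ > λ ⇔ c > λ/μ.
λ/μ = 35.54/6.77 = 5.2496
Minimum integer c = ⌊5.2496⌋ + 1 = 6
Check: 6·6.77 = 40.62 > 35.54, while 5·6.77 = 33.85 ≤ 35.54

Final: 6 servers


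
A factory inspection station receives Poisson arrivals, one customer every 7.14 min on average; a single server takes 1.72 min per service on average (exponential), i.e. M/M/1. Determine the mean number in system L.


λ = 60/7.14 = 8.4034 /hr
μ = 60/1.72 = 34.8837 /hr
ρ = λ/μ = 8.4034/34.8837 = 0.2409
L = ρ/(1−ρ) = 0.2409/0.7591 = 0.3173

Final: 0.3173


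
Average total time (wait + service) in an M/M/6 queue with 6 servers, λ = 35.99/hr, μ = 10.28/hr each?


a = 3.5010; ρ = 0.5835; P₀ = 0.028932
Lq = P₀·a^c·ρ/(c!(1−ρ)²) = 0.24887
Wq = Lq/λ = 0.24887/35.99 = 0.006915 hr
W = Wq + 1/μ = 0.006915 + 0.09728 = 0.10419 hr

Final: 0.10419 hr


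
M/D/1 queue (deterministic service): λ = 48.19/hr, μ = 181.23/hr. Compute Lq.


ρ = 48.19/181.23 = 0.2659
M/D/1: Lq = ρ²/(2(1−ρ)) = 0.07071/(2·0.7341) = 0.04816

Final: 0.04816


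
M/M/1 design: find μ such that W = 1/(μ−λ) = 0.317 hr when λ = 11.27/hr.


W = 1/(μ−λ) ⇒ μ − λ = 1/W = 1/0.317 = 3.1546
μ = λ + 1/W = 11.27 + 3.1546 = 14.4246 per hr

Final: 14.4246 /hr


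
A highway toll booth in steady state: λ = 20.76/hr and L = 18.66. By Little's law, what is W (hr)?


W = L/λ = 18.66/20.76 = 0.8988 hr

Final: 0.8988 hr


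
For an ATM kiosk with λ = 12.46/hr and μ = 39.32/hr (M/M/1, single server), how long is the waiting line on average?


ρ = 12.46/39.32 = 0.3169
Lq = ρ²/(1−ρ) = 0.1004/0.6831 = 0.1470

Final: 0.1470


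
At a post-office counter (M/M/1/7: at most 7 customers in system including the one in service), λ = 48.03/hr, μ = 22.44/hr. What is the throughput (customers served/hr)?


ρ = 2.1404; P_K = (1−ρ)ρ^7/(1−ρ^8) = 0.534004
λ_eff = λ(1 − P_K) = 48.03·(1 − 0.534004) = 48.03·0.465996 = 22.3818 /hr

Final: 22.3818 /hr


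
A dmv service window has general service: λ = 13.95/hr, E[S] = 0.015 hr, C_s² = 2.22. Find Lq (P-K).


ρ = λ·E[S] = 13.95·0.015 = 0.2092
Lq = ρ²(1+C_s²)/(2(1−ρ)) = 0.04379·(1+2.22)/(2·0.7908)
= 0.04379·3.2200/1.5815 = 0.08915

Final: 0.08915


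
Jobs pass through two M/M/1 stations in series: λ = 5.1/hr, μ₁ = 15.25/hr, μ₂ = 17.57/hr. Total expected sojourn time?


Each node sees arrival rate λ = 5.1/hr (tandem ⇒ throughput preserved).
W₁ = 1/(μ₁−λ) = 1/(15.25−5.1) = 0.09852 hr
W₂ = 1/(μ₂−λ) = 1/(17.57−5.1) = 0.08019 hr
W_total = W₁ + W₂ = 0.09852 + 0.08019 = 0.17871 hr

Final: 0.17871 hr


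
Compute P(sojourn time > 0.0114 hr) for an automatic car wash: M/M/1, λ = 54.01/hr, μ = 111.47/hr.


W ~ Exponential(μ−λ) for M/M/1.
μ − λ = 111.47 − 54.01 = 57.4600
P(W > t) = e^{−(μ−λ)t} = e^{−0.6550} = 0.519419

Final: 0.519419


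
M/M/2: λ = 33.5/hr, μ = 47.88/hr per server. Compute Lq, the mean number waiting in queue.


a = λ/μ = 0.6997; ρ = a/2 = 0.3498
P₀ = 0.481665
Lq = P₀·a^c·ρ / (c!·(1−ρ)²) = 0.481665·0.48953·0.3498/(2·0.42272)
= 0.09757

Final: 0.09757


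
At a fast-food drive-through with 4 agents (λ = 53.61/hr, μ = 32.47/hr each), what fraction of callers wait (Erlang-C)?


a = λ/μ = 1.6511; ρ = a/4 = 0.4128
P₀ = 0.188983 (from M/M/c formula)
C(c,a) = [a^c/(c!(1−ρ))]·P₀ = [7.43112/(24·0.5872)]·0.188983
= 0.52727·0.188983 = 0.099645

Final: 0.099645


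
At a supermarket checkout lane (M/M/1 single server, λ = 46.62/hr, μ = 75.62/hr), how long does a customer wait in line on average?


ρ = 46.62/75.62 = 0.6165
Wq = ρ/(μ−λ) = 0.6165/(75.62 − 46.62) = 0.6165/29.00 = 0.02126 hr

Final: 0.02126 hr


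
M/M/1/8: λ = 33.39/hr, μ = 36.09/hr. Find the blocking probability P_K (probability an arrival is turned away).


ρ = λ/μ = 33.39/36.09 = 0.9252
P_K = (1−ρ)ρ^K/(1−ρ^(K+1)) = (0.07481·0.536829)/(1 − 0.496668)
= 0.040162/0.503332 = 0.079792

Final: 0.079792


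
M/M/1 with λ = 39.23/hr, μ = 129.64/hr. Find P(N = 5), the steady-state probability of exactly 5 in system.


ρ = 39.23/129.64 = 0.3026
P_n = (1−ρ)·ρ^n = (1 − 0.3026)·0.3026^5 = 0.6974·0.002537 = 0.001770

Final: 0.001770


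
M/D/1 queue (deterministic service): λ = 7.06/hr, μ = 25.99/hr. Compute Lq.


ρ = 7.06/25.99 = 0.2716
M/D/1: Lq = ρ²/(2(1−ρ)) = 0.07379/(2·0.7284) = 0.05066

Final: 0.05066


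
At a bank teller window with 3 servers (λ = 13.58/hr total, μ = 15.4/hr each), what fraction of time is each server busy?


ρ = λ/(cμ) = 13.58/(3·15.4) = 13.58/46.20 = 0.2939

Final: 0.2939


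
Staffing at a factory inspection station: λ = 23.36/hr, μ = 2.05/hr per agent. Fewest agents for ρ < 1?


Stability requires cμ > λ ⇔ c > λ/μ.
λ/μ = 23.36/2.05 = 11.3951
Minimum integer c = ⌊11.3951⌋ + 1 = 12
Check: 12·2.05 = 24.60 > 23.36, while 11·2.05 = 22.55 ≤ 23.36

Final: 12 servers


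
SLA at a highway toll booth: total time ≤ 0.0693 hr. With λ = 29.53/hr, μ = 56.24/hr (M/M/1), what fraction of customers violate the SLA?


W ~ Exponential(μ−λ) for M/M/1.
μ − λ = 56.24 − 29.53 = 26.7100
P(W > t) = e^{−(μ−λ)t} = e^{−1.8510} = 0.157080

Final: 0.157080


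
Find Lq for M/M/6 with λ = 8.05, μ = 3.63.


a = λ/μ = 2.2176; ρ = a/6 = 0.3696
P₀ = 0.108566
Lq = P₀·a^c·ρ / (c!·(1−ρ)²) = 0.108566·118.94208·0.3696/(720·0.39740)
= 0.01668

Final: 0.01668


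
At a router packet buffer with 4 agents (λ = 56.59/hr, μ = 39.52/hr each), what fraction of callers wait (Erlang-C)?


a = λ/μ = 1.4319; ρ = a/4 = 0.3580
P₀ = 0.237003 (from M/M/c formula)
C(c,a) = [a^c/(c!(1−ρ))]·P₀ = [4.20427/(24·0.6420)]·0.237003
= 0.27286·0.237003 = 0.064668

Final: 0.064668


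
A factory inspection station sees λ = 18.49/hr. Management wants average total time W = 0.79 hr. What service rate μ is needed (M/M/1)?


W = 1/(μ−λ) ⇒ μ − λ = 1/W = 1/0.79 = 1.2658
μ = λ + 1/W = 18.49 + 1.2658 = 19.7558 per hr

Final: 19.7558 /hr


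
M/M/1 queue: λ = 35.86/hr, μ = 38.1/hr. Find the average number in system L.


ρ = λ/μ = 35.86/38.1 = 0.9412
L = ρ/(1−ρ) = 0.9412/(1 − 0.9412) = 0.9412/0.05879 = 16.0089

Final: 16.0089


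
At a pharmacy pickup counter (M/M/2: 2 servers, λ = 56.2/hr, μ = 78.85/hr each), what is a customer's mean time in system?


a = 0.7127; ρ = 0.3564; P₀ = 0.474521
Lq = P₀·a^c·ρ/(c!(1−ρ)²) = 0.10369
Wq = Lq/λ = 0.10369/56.2 = 0.001845 hr
W = Wq + 1/μ = 0.001845 + 0.01268 = 0.01453 hr

Final: 0.01453 hr


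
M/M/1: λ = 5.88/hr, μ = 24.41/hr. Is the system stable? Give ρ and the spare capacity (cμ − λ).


Total capacity cμ = 1·24.41 = 24.41/hr
ρ = λ/(cμ) = 5.88/24.41 = 0.2409
Stable ⇔ ρ < 1: YES
Spare capacity = cμ − λ = 24.41 − 5.88 = 18.53/hr

Final: ρ = 0.2409; stable; margin = 18.53/hr


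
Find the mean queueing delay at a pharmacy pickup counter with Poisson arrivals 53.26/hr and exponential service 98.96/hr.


ρ = 53.26/98.96 = 0.5382
Wq = ρ/(μ−λ) = 0.5382/(98.96 − 53.26) = 0.5382/45.70 = 0.01178 hr

Final: 0.01178 hr


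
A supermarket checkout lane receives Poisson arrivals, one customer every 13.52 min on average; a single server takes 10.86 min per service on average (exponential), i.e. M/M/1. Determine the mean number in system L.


λ = 60/13.52 = 4.4379 /hr
μ = 60/10.86 = 5.5249 /hr
ρ = λ/μ = 4.4379/5.5249 = 0.8033
L = ρ/(1−ρ) = 0.8033/0.1967 = 4.0827

Final: 4.0827


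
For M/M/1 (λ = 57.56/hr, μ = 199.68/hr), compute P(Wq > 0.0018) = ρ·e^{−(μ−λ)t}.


ρ = 57.56/199.68 = 0.2883
P(Wq > t) = ρ·e^{−(μ−λ)t} = 0.2883·e^{−0.2558}
= 0.2883·0.774284 = 0.223196

Final: 0.223196


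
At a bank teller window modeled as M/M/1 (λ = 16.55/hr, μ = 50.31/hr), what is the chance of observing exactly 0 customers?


ρ = 16.55/50.31 = 0.3290
P_n = (1−ρ)·ρ^n = (1 − 0.3290)·0.3290^0 = 0.6710·1.000000 = 0.671040

Final: 0.671040


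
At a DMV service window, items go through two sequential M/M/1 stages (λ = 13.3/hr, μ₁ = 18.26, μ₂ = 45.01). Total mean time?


Each node sees arrival rate λ = 13.3/hr (tandem ⇒ throughput preserved).
W₁ = 1/(μ₁−λ) = 1/(18.26−13.3) = 0.20161 hr
W₂ = 1/(μ₂−λ) = 1/(45.01−13.3) = 0.03154 hr
W_total = W₁ + W₂ = 0.20161 + 0.03154 = 0.23315 hr

Final: 0.23315 hr


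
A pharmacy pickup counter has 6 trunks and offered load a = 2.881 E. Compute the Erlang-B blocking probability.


B(c,a) = (a^c/c!) / Σ_{k=0}^{c} a^k/k!
a^6/6! = 0.794195
Σ terms (k=0..6): 1.00000 + 2.88100 + 4.15008 + 3.98546 + 2.87053 + 1.65400 + 0.79419 = 17.335262
B = 0.794195/17.335262 = 0.045814

Final: 0.045814


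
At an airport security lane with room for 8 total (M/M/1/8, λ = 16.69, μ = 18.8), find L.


ρ = 16.69/18.8 = 0.8878
L = ρ[1 − (K+1)ρ^K + Kρ^(K+1)] / [(1−ρ)(1−ρ^(K+1))]
Numerator: 0.8878·(1 − 9·0.385823 + 8·0.342520) = 0.237706
Denominator: (0.1122)·(0.657480) = 0.073792
L = 0.237706/0.073792 = 3.2213

Final: 3.2213


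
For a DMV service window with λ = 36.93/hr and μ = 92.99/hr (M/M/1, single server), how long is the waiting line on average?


ρ = 36.93/92.99 = 0.3971
Lq = ρ²/(1−ρ) = 0.1577/0.6029 = 0.2616

Final: 0.2616


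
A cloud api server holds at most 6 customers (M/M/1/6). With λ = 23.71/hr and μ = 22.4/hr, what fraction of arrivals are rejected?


ρ = λ/μ = 23.71/22.4 = 1.0585
P_K = (1−ρ)ρ^K/(1−ρ^(K+1)) = (-0.05848·1.406375)/(1 − 1.488623)
= -0.082248/-0.488623 = 0.168326

Final: 0.168326


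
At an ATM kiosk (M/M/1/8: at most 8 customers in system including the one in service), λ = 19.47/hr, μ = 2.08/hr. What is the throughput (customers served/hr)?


ρ = 9.3606; P_K = (1−ρ)ρ^8/(1−ρ^9) = 0.893169
λ_eff = λ(1 − P_K) = 19.47·(1 − 0.893169) = 19.47·0.106831 = 2.0800 /hr

Final: 2.0800 /hr


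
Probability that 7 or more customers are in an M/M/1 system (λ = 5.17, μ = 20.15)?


ρ = 5.17/20.15 = 0.2566
P(N ≥ n) = ρ^n = 0.2566^7 = 0.00007320

Final: 0.00007320


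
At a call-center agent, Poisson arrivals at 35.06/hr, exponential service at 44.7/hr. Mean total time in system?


W = 1/(μ−λ) = 1/(44.7 − 35.06) = 1/9.64 = 0.1037 hr

Final: 0.1037 hr


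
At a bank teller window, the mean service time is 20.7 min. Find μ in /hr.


μ = 1/(service time) in consistent units.
1 hour = 60 min, so μ = 60/20.7 = 2.8986 per hour

Final: 2.8986 /hr


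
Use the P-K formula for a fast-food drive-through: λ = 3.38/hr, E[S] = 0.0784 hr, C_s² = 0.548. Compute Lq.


ρ = λ·E[S] = 3.38·0.0784 = 0.2650
Lq = ρ²(1+C_s²)/(2(1−ρ)) = 0.07022·(1+0.548)/(2·0.7350)
= 0.07022·1.5480/1.4700 = 0.07395

Final: 0.07395


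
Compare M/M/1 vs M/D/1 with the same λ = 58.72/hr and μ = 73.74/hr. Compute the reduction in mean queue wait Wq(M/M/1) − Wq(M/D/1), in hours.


ρ = 58.72/73.74 = 0.7963
Wq(M/M/1) = ρ/(μ−λ) = 0.7963/15.02 = 0.05302 hr
Wq(M/D/1) = ρ/(2(μ−λ)) = 0.02651 hr
Savings = 0.05302 − 0.02651 = 0.02651 hr

Final: 0.02651 hr


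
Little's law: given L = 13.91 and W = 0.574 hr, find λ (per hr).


λ = L/W = 13.91/0.574 = 24.2334 /hr

Final: 24.2334 /hr


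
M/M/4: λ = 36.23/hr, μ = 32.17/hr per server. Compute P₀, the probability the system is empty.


a = λ/μ = 36.23/32.17 = 1.1262; ρ = a/c = 0.2816
Σ_{k=0}^{3} a^k/k! (terms k=0..3) = 1.00000 + 1.12620 + 0.63417 + 0.23807 = 2.99844
Tail: a^4/(4!(1−ρ)) = 1.60868/(24·0.7184) = 0.09330
P₀ = 1/(2.99844 + 0.09330) = 1/3.09174 = 0.323443

Final: 0.323443


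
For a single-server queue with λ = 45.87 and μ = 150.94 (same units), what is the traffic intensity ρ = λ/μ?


ρ = λ/μ = 45.87/150.94 = 0.3039

Final: 0.3039


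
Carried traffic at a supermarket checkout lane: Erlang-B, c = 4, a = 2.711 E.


B(4,2.711) = 0.173699 (Erlang-B)
Carried load = a(1 − B) = 2.711·(1 − 0.173699) = 2.711·0.826301 = 2.2401 E

Final: 2.2401 Erlangs


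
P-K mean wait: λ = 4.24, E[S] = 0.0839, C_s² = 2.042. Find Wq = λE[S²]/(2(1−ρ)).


ρ = λ·E[S] = 4.24·0.0839 = 0.3557
E[S²] = E[S]²(1+C_s²) = 0.0839²·(1+2.042) = 0.021413
Wq = λ·E[S²]/(2(1−ρ)) = 4.24·0.021413/(2·0.6443) = 0.07046 hr

Final: 0.07046 hr


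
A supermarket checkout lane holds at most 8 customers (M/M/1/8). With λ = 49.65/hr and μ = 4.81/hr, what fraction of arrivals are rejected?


ρ = λ/μ = 49.65/4.81 = 10.3222
P_K = (1−ρ)ρ^K/(1−ρ^(K+1)) = (-9.3222·128882339.728747)/(1 − 1330355128.385094)
= -1201472788.656347/-1330355127.385094 = 0.903122

Final: 0.903122


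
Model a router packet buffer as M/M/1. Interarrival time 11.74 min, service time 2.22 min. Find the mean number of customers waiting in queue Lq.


λ = 60/11.74 = 5.1107 /hr
μ = 60/2.22 = 27.0270 /hr
ρ = λ/μ = 5.1107/27.0270 = 0.1891
Lq = ρ²/(1−ρ) = 0.03576/0.8109 = 0.04410

Final: 0.04410


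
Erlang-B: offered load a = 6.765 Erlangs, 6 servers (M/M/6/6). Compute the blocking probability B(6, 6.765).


B(c,a) = (a^c/c!) / Σ_{k=0}^{c} a^k/k!
a^6/6! = 133.129503
Σ terms (k=0..6): 1.00000 + 6.76500 + 22.88261 + 51.60029 + 87.26899 + 118.07495 + 133.12950 = 420.721346
B = 133.129503/420.721346 = 0.316432

Final: 0.316432


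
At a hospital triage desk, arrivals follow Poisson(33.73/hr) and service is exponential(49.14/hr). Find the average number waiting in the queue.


ρ = 33.73/49.14 = 0.6864
Lq = ρ²/(1−ρ) = 0.4712/0.3136 = 1.5024

Final: 1.5024


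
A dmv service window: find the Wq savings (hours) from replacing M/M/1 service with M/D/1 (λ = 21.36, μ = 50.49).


ρ = 21.36/50.49 = 0.4231
Wq(M/M/1) = ρ/(μ−λ) = 0.4231/29.13 = 0.01452 hr
Wq(M/D/1) = ρ/(2(μ−λ)) = 0.007261 hr
Savings = 0.01452 − 0.007261 = 0.007261 hr

Final: 0.007261 hr


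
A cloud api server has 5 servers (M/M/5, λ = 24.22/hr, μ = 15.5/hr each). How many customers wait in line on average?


a = λ/μ = 1.5626; ρ = a/5 = 0.3125
P₀ = 0.209178
Lq = P₀·a^c·ρ / (c!·(1−ρ)²) = 0.209178·9.31563·0.3125/(120·0.47263)
= 0.01074

Final: 0.01074


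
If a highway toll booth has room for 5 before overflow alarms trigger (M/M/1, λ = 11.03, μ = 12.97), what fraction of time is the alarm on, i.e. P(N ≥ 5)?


ρ = 11.03/12.97 = 0.8504
P(N ≥ n) = ρ^n = 0.8504^5 = 0.444813

Final: 0.444813


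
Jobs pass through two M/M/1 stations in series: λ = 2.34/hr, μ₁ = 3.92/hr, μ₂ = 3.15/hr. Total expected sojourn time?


Each node sees arrival rate λ = 2.34/hr (tandem ⇒ throughput preserved).
W₁ = 1/(μ₁−λ) = 1/(3.92−2.34) = 0.63291 hr
W₂ = 1/(μ₂−λ) = 1/(3.15−2.34) = 1.23457 hr
W_total = W₁ + W₂ = 0.63291 + 1.23457 = 1.86748 hr

Final: 1.86748 hr


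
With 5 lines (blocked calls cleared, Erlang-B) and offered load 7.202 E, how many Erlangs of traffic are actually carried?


B(5,7.202) = 0.436442 (Erlang-B)
Carried load = a(1 − B) = 7.202·(1 − 0.436442) = 7.202·0.563558 = 4.0587 E

Final: 4.0587 Erlangs


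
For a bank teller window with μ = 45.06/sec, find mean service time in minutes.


Mean service time = 1/μ = 1/45.06 second = 0.02219 second
In minutes: 0.02219 × 0.0166667 = 0.0003699 min

Final: 0.0003699 min


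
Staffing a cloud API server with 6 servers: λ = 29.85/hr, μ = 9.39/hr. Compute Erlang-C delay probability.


a = λ/μ = 3.1789; ρ = a/6 = 0.5298
P₀ = 0.040660 (from M/M/c formula)
C(c,a) = [a^c/(c!(1−ρ))]·P₀ = [1031.98280/(720·0.4702)]·0.040660
= 3.04842·0.040660 = 0.123947

Final: 0.123947


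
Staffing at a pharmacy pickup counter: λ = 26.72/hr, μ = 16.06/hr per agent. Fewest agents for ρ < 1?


Stability requires cμ > λ ⇔ c > λ/μ.
λ/μ = 26.72/16.06 = 1.6638
Minimum integer c = ⌊1.6638⌋ + 1 = 2
Check: 2·16.06 = 32.12 > 26.72, while 1·16.06 = 16.06 ≤ 26.72

Final: 2 servers


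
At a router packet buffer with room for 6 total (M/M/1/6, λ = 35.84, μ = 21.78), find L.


ρ = 35.84/21.78 = 1.6455
L = ρ[1 − (K+1)ρ^K + Kρ^(K+1)] / [(1−ρ)(1−ρ^(K+1))]
Numerator: 1.6455·(1 − 7·19.854582 + 6·32.671636) = 95.520246
Denominator: (-0.6455)·(-31.671636) = 20.445510
L = 95.520246/20.445510 = 4.6719

Final: 4.6719


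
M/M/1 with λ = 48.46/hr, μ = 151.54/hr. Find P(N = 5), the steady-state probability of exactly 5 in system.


ρ = 48.46/151.54 = 0.3198
P_n = (1−ρ)·ρ^n = (1 − 0.3198)·0.3198^5 = 0.6802·0.003344 = 0.002275

Final: 0.002275


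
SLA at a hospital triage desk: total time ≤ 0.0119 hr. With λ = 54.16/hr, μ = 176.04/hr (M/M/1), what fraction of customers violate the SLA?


W ~ Exponential(μ−λ) for M/M/1.
μ − λ = 176.04 − 54.16 = 121.8800
P(W > t) = e^{−(μ−λ)t} = e^{−1.4504} = 0.234483

Final: 0.234483


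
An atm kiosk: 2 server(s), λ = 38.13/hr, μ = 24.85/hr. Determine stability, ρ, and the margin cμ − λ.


Total capacity cμ = 2·24.85 = 49.70/hr
ρ = λ/(cμ) = 38.13/49.70 = 0.7672
Stable ⇔ ρ < 1: YES
Spare capacity = cμ − λ = 49.70 − 38.13 = 11.57/hr

Final: ρ = 0.7672; stable; margin = 11.57/hr


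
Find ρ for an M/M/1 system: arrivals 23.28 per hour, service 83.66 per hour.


ρ = λ/μ = 23.28/83.66 = 0.2783

Final: 0.2783


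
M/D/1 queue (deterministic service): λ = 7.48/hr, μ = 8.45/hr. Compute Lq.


ρ = 7.48/8.45 = 0.8852
M/D/1: Lq = ρ²/(2(1−ρ)) = 0.7836/(2·0.1148) = 3.41307

Final: 3.41307


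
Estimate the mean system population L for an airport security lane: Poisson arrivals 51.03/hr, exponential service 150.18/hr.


ρ = λ/μ = 51.03/150.18 = 0.3398
L = ρ/(1−ρ) = 0.3398/(1 − 0.3398) = 0.3398/0.6602 = 0.5147

Final: 0.5147


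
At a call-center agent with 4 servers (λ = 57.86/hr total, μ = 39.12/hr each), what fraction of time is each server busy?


ρ = λ/(cμ) = 57.86/(4·39.12) = 57.86/156.48 = 0.3698

Final: 0.3698


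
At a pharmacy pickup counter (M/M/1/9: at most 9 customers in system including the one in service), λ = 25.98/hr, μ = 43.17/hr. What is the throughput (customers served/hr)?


ρ = 0.6018; P_K = (1−ρ)ρ^9/(1−ρ^10) = 0.004149
λ_eff = λ(1 − P_K) = 25.98·(1 − 0.004149) = 25.98·0.995851 = 25.8722 /hr

Final: 25.8722 /hr


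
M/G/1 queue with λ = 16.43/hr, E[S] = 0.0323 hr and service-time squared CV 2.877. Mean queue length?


ρ = λ·E[S] = 16.43·0.0323 = 0.5307
Lq = ρ²(1+C_s²)/(2(1−ρ)) = 0.2816·(1+2.877)/(2·0.4693)
= 0.2816·3.8770/0.9386 = 1.16328

Final: 1.16328


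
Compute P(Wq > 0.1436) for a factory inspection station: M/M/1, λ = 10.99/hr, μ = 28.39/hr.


ρ = 10.99/28.39 = 0.3871
P(Wq > t) = ρ·e^{−(μ−λ)t} = 0.3871·e^{−2.4986}
= 0.3871·0.082197 = 0.031819

Final: 0.031819


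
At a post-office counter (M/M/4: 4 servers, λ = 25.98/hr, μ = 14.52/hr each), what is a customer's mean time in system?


a = 1.7893; ρ = 0.4473; P₀ = 0.163469
Lq = P₀·a^c·ρ/(c!(1−ρ)²) = 0.10223
Wq = Lq/λ = 0.10223/25.98 = 0.003935 hr
W = Wq + 1/μ = 0.003935 + 0.06887 = 0.07281 hr

Final: 0.07281 hr


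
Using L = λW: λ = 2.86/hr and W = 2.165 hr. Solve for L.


L = λW = 2.86·2.165 = 6.1919

Final: 6.1919


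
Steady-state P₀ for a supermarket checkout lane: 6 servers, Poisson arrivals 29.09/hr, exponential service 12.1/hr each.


a = λ/μ = 29.09/12.1 = 2.4041; ρ = a/c = 0.4007
Σ_{k=0}^{5} a^k/k! (terms k=0..5) = 1.00000 + 2.40413 + 2.88993 + 2.31592 + 1.39195 + 0.66928 = 10.67121
Tail: a^6/(6!(1−ρ)) = 193.08570/(720·0.5993) = 0.44747
P₀ = 1/(10.67121 + 0.44747) = 1/11.11868 = 0.089939

Final: 0.089939


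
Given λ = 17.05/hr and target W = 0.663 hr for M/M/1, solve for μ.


W = 1/(μ−λ) ⇒ μ − λ = 1/W = 1/0.663 = 1.5083
μ = λ + 1/W = 17.05 + 1.5083 = 18.5583 per hr

Final: 18.5583 /hr


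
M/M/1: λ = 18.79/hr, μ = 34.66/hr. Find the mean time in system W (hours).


W = 1/(μ−λ) = 1/(34.66 − 18.79) = 1/15.87 = 0.06301 hr

Final: 0.06301 hr


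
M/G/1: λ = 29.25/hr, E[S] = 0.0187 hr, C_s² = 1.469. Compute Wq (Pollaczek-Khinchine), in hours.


ρ = λ·E[S] = 29.25·0.0187 = 0.5470
E[S²] = E[S]²(1+C_s²) = 0.0187²·(1+1.469) = 0.0008634
Wq = λ·E[S²]/(2(1−ρ)) = 29.25·0.0008634/(2·0.4530) = 0.02787 hr

Final: 0.02787 hr


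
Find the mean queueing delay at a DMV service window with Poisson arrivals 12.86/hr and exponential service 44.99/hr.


ρ = 12.86/44.99 = 0.2858
Wq = ρ/(μ−λ) = 0.2858/(44.99 − 12.86) = 0.2858/32.13 = 0.008896 hr

Final: 0.008896 hr


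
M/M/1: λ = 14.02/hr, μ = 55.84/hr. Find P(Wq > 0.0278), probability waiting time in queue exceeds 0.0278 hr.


ρ = 14.02/55.84 = 0.2511
P(Wq > t) = ρ·e^{−(μ−λ)t} = 0.2511·e^{−1.1626}
= 0.2511·0.312673 = 0.078504

Final: 0.078504


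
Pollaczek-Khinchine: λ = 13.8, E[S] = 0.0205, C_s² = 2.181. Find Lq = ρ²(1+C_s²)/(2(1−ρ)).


ρ = λ·E[S] = 13.8·0.0205 = 0.2829
Lq = ρ²(1+C_s²)/(2(1−ρ)) = 0.08003·(1+2.181)/(2·0.7171)
= 0.08003·3.1810/1.4342 = 0.17751

Final: 0.17751


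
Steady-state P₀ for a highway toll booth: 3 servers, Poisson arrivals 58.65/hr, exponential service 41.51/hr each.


a = λ/μ = 58.65/41.51 = 1.4129; ρ = a/c = 0.4710
Σ_{k=0}^{2} a^k/k! (terms k=0..2) = 1.00000 + 1.41291 + 0.99816 = 3.41107
Tail: a^3/(3!(1−ρ)) = 2.82063/(6·0.5290) = 0.88862
P₀ = 1/(3.41107 + 0.88862) = 1/4.29969 = 0.232575

Final: 0.232575


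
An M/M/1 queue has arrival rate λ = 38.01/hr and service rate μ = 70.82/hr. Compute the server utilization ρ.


ρ = λ/μ = 38.01/70.82 = 0.5367

Final: 0.5367


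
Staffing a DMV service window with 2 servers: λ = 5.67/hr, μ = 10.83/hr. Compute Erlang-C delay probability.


a = λ/μ = 0.5235; ρ = a/2 = 0.2618
P₀ = 0.585071 (from M/M/c formula)
C(c,a) = [a^c/(c!(1−ρ))]·P₀ = [0.27410/(2·0.7382)]·0.585071
= 0.18565·0.585071 = 0.108617

Final: 0.108617


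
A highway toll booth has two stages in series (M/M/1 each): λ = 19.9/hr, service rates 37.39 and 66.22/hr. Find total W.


Each node sees arrival rate λ = 19.9/hr (tandem ⇒ throughput preserved).
W₁ = 1/(μ₁−λ) = 1/(37.39−19.9) = 0.05718 hr
W₂ = 1/(μ₂−λ) = 1/(66.22−19.9) = 0.02159 hr
W_total = W₁ + W₂ = 0.05718 + 0.02159 = 0.07876 hr

Final: 0.07876 hr


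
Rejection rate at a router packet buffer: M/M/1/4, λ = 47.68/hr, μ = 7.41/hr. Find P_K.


ρ = λ/μ = 47.68/7.41 = 6.4345
P_K = (1−ρ)ρ^K/(1−ρ^(K+1)) = (-5.4345·1714.242093)/(1 − 11030.372875)
= -9316.130782/-11029.372875 = 0.844666

Final: 0.844666


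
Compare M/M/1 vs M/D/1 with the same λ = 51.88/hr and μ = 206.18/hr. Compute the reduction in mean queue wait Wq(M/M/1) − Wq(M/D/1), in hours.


ρ = 51.88/206.18 = 0.2516
Wq(M/M/1) = ρ/(μ−λ) = 0.2516/154.30 = 0.001631 hr
Wq(M/D/1) = ρ/(2(μ−λ)) = 0.0008154 hr
Savings = 0.001631 − 0.0008154 = 0.0008154 hr

Final: 0.0008154 hr


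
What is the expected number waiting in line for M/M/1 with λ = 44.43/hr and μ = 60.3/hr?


ρ = 44.43/60.3 = 0.7368
Lq = ρ²/(1−ρ) = 0.5429/0.2632 = 2.0628

Final: 2.0628


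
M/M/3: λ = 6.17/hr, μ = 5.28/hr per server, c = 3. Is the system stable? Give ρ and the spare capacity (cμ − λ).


Total capacity cμ = 3·5.28 = 15.84/hr
ρ = λ/(cμ) = 6.17/15.84 = 0.3895
Stable ⇔ ρ < 1: YES
Spare capacity = cμ − λ = 15.84 − 6.17 = 9.67/hr

Final: ρ = 0.3895; stable; margin = 9.67/hr


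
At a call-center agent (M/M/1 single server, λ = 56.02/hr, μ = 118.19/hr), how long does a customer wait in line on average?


ρ = 56.02/118.19 = 0.4740
Wq = ρ/(μ−λ) = 0.4740/(118.19 − 56.02) = 0.4740/62.17 = 0.007624 hr

Final: 0.007624 hr


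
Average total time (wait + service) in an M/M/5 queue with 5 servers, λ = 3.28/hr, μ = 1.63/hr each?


a = 2.0123; ρ = 0.4025; P₀ = 0.132657
Lq = P₀·a^c·ρ/(c!(1−ρ)²) = 0.04111
Wq = Lq/λ = 0.04111/3.28 = 0.01253 hr
W = Wq + 1/μ = 0.01253 + 0.61350 = 0.62603 hr

Final: 0.62603 hr


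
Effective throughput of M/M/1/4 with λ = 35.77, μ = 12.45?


ρ = 2.8731; P_K = (1−ρ)ρ^4/(1−ρ^5) = 0.655290
λ_eff = λ(1 − P_K) = 35.77·(1 − 0.655290) = 35.77·0.344710 = 12.3303 /hr

Final: 12.3303 /hr


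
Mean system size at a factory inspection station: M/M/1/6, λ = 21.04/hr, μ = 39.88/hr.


ρ = 21.04/39.88 = 0.5276
L = ρ[1 − (K+1)ρ^K + Kρ^(K+1)] / [(1−ρ)(1−ρ^(K+1))]
Numerator: 0.5276·(1 − 7·0.021565 + 6·0.011377) = 0.483957
Denominator: (0.4724)·(0.988623) = 0.467042
L = 0.483957/0.467042 = 1.0362

Final: 1.0362


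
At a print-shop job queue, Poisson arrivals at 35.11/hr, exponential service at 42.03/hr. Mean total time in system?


W = 1/(μ−λ) = 1/(42.03 − 35.11) = 1/6.92 = 0.1445 hr

Final: 0.1445 hr


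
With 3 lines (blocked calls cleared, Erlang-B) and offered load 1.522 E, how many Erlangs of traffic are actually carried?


B(3,1.522) = 0.137684 (Erlang-B)
Carried load = a(1 − B) = 1.522·(1 − 0.137684) = 1.522·0.862316 = 1.3124 E

Final: 1.3124 Erlangs


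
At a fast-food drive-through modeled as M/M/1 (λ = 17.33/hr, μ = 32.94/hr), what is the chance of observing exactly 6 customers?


ρ = 17.33/32.94 = 0.5261
P_n = (1−ρ)·ρ^n = (1 − 0.5261)·0.5261^6 = 0.4739·0.021206 = 0.010049

Final: 0.010049


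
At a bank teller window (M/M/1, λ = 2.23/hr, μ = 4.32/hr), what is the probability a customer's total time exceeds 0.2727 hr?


W ~ Exponential(μ−λ) for M/M/1.
μ − λ = 4.32 − 2.23 = 2.0900
P(W > t) = e^{−(μ−λ)t} = e^{−0.5699} = 0.565558

Final: 0.565558


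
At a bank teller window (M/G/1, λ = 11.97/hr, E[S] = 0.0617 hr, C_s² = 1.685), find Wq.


ρ = λ·E[S] = 11.97·0.0617 = 0.7385
E[S²] = E[S]²(1+C_s²) = 0.0617²·(1+1.685) = 0.010221
Wq = λ·E[S²]/(2(1−ρ)) = 11.97·0.010221/(2·0.2615) = 0.23399 hr

Final: 0.23399 hr


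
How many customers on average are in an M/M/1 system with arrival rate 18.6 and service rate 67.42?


ρ = λ/μ = 18.6/67.42 = 0.2759
L = ρ/(1−ρ) = 0.2759/(1 − 0.2759) = 0.2759/0.7241 = 0.3810

Final: 0.3810


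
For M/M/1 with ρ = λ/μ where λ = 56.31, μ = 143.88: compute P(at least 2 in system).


ρ = 56.31/143.88 = 0.3914
P(N ≥ n) = ρ^n = 0.3914^2 = 0.153169

Final: 0.153169


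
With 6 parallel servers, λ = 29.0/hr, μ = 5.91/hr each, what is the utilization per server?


ρ = λ/(cμ) = 29.0/(6·5.91) = 29.0/35.46 = 0.8178

Final: 0.8178


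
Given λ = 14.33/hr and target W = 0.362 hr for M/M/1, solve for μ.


W = 1/(μ−λ) ⇒ μ − λ = 1/W = 1/0.362 = 2.7624
μ = λ + 1/W = 14.33 + 2.7624 = 17.0924 per hr

Final: 17.0924 /hr


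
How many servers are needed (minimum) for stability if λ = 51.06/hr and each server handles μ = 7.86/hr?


Stability requires cμ > λ ⇔ c > λ/μ.
λ/μ = 51.06/7.86 = 6.4962
Minimum integer c = ⌊6.4962⌋ + 1 = 7
Check: 7·7.86 = 55.02 > 51.06, while 6·7.86 = 47.16 ≤ 51.06

Final: 7 servers


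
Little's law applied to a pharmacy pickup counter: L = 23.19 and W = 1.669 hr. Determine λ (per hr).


λ = L/W = 23.19/1.669 = 13.8945 /hr

Final: 13.8945 /hr


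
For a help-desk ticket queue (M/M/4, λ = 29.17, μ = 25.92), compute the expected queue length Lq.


a = λ/μ = 1.1254; ρ = a/4 = 0.2813
P₀ = 0.323711
Lq = P₀·a^c·ρ / (c!·(1−ρ)²) = 0.323711·1.60401·0.2813/(24·0.51646)
= 0.01179

Final: 0.01179


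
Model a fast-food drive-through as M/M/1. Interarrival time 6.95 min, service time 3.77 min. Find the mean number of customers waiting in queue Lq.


λ = 60/6.95 = 8.6331 /hr
μ = 60/3.77 = 15.9151 /hr
ρ = λ/μ = 8.6331/15.9151 = 0.5424
Lq = ρ²/(1−ρ) = 0.2942/0.4576 = 0.6431

Final: 0.6431


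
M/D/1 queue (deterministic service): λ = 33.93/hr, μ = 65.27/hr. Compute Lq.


ρ = 33.93/65.27 = 0.5198
M/D/1: Lq = ρ²/(2(1−ρ)) = 0.2702/(2·0.4802) = 0.28140

Final: 0.28140


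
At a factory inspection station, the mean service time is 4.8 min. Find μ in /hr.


μ = 1/(service time) in consistent units.
1 hour = 60 min, so μ = 60/4.8 = 12.5000 per hour

Final: 12.5000 /hr


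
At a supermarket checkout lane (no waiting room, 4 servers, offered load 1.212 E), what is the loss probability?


B(c,a) = (a^c/c!) / Σ_{k=0}^{c} a^k/k!
a^4/4! = 0.089908
Σ terms (k=0..4): 1.00000 + 1.21200 + 0.73447 + 0.29673 + 0.08991 = 3.333107
B = 0.089908/3.333107 = 0.026974

Final: 0.026974


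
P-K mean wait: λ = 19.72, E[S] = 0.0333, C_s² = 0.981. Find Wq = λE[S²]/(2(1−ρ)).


ρ = λ·E[S] = 19.72·0.0333 = 0.6567
E[S²] = E[S]²(1+C_s²) = 0.0333²·(1+0.981) = 0.002197
Wq = λ·E[S²]/(2(1−ρ)) = 19.72·0.002197/(2·0.3433) = 0.06309 hr

Final: 0.06309 hr


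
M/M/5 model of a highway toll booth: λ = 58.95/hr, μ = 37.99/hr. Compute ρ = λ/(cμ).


ρ = λ/(cμ) = 58.95/(5·37.99) = 58.95/189.95 = 0.3103

Final: 0.3103


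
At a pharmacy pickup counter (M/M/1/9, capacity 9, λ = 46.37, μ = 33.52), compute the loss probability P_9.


ρ = λ/μ = 46.37/33.52 = 1.3834
P_K = (1−ρ)ρ^K/(1−ρ^(K+1)) = (-0.3834·18.552301)/(1 − 25.664385)
= -7.112084/-24.664385 = 0.288354

Final: 0.288354


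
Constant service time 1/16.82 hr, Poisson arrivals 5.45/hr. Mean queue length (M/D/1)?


ρ = 5.45/16.82 = 0.3240
M/D/1: Lq = ρ²/(2(1−ρ)) = 0.1050/(2·0.6760) = 0.07766

Final: 0.07766


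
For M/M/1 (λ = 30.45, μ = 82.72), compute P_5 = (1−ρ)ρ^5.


ρ = 30.45/82.72 = 0.3681
P_n = (1−ρ)·ρ^n = (1 − 0.3681)·0.3681^5 = 0.6319·0.006759 = 0.004271

Final: 0.004271


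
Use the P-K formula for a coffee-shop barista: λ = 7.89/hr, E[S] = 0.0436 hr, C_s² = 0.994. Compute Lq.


ρ = λ·E[S] = 7.89·0.0436 = 0.3440
Lq = ρ²(1+C_s²)/(2(1−ρ)) = 0.1183·(1+0.994)/(2·0.6560)
= 0.1183·1.9940/1.3120 = 0.17985

Final: 0.17985


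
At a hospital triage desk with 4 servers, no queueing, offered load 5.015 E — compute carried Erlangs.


B(4,5.015) = 0.399526 (Erlang-B)
Carried load = a(1 − B) = 5.015·(1 − 0.399526) = 5.015·0.600474 = 3.0114 E

Final: 3.0114 Erlangs


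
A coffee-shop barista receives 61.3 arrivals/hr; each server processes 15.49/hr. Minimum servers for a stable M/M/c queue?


Stability requires cμ > λ ⇔ c > λ/μ.
λ/μ = 61.3/15.49 = 3.9574
Minimum integer c = ⌊3.9574⌋ + 1 = 4
Check: 4·15.49 = 61.96 > 61.3, while 3·15.49 = 46.47 ≤ 61.3

Final: 4 servers


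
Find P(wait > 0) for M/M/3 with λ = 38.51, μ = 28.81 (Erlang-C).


a = λ/μ = 1.3367; ρ = a/3 = 0.4456
P₀ = 0.253293 (from M/M/c formula)
C(c,a) = [a^c/(c!(1−ρ))]·P₀ = [2.38831/(6·0.5544)]·0.253293
= 0.71794·0.253293 = 0.181849

Final: 0.181849


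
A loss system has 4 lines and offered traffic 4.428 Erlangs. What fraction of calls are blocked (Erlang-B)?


B(c,a) = (a^c/c!) / Σ_{k=0}^{c} a^k/k!
a^4/4! = 16.018403
Σ terms (k=0..4): 1.00000 + 4.42800 + 9.80359 + 14.47010 + 16.01840 = 45.720096
B = 16.018403/45.720096 = 0.350358

Final: 0.350358


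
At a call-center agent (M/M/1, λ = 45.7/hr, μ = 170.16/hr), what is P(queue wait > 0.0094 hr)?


ρ = 45.7/170.16 = 0.2686
P(Wq > t) = ρ·e^{−(μ−λ)t} = 0.2686·e^{−1.1699}
= 0.2686·0.310391 = 0.083362

Final: 0.083362


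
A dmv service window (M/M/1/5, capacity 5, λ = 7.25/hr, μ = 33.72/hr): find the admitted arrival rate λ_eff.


ρ = 0.2150; P_K = (1−ρ)ρ^5/(1−ρ^6) = 0.0003607
λ_eff = λ(1 − P_K) = 7.25·(1 − 0.0003607) = 7.25·0.999639 = 7.2474 /hr

Final: 7.2474 /hr


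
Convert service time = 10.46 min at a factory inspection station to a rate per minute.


μ = 1/(service time) in consistent units.
1 minute = 1 min, so μ = 1/10.46 = 0.09560 per minute

Final: 0.09560 /min


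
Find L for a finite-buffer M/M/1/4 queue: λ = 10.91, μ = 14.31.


ρ = 10.91/14.31 = 0.7624
L = ρ[1 − (K+1)ρ^K + Kρ^(K+1)] / [(1−ρ)(1−ρ^(K+1))]
Numerator: 0.7624·(1 − 5·0.337863 + 4·0.257588) = 0.260008
Denominator: (0.2376)·(0.742412) = 0.176394
L = 0.260008/0.176394 = 1.4740

Final: 1.4740


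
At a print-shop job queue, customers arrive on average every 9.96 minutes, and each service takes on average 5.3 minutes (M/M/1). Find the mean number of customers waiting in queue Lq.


λ = 60/9.96 = 6.0241 /hr
μ = 60/5.3 = 11.3208 /hr
ρ = λ/μ = 6.0241/11.3208 = 0.5321
Lq = ρ²/(1−ρ) = 0.2832/0.4679 = 0.6052

Final: 0.6052


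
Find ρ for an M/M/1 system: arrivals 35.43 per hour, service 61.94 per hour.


ρ = λ/μ = 35.43/61.94 = 0.5720

Final: 0.5720


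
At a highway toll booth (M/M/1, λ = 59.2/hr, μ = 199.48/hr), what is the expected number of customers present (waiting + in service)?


ρ = λ/μ = 59.2/199.48 = 0.2968
L = ρ/(1−ρ) = 0.2968/(1 − 0.2968) = 0.2968/0.7032 = 0.4220

Final: 0.4220


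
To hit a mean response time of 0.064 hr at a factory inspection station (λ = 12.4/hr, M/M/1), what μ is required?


W = 1/(μ−λ) ⇒ μ − λ = 1/W = 1/0.064 = 15.6250
μ = λ + 1/W = 12.4 + 15.6250 = 28.0250 per hr

Final: 28.0250 /hr


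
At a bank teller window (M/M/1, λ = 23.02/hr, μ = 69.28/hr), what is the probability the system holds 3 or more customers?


ρ = 23.02/69.28 = 0.3323
P(N ≥ n) = ρ^n = 0.3323^3 = 0.036685

Final: 0.036685


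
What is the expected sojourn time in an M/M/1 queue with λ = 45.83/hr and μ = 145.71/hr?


W = 1/(μ−λ) = 1/(145.71 − 45.83) = 1/99.88 = 0.01001 hr

Final: 0.01001 hr


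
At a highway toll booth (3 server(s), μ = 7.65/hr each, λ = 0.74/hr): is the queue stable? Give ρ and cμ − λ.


Total capacity cμ = 3·7.65 = 22.95/hr
ρ = λ/(cμ) = 0.74/22.95 = 0.03224
Stable ⇔ ρ < 1: YES
Spare capacity = cμ − λ = 22.95 − 0.74 = 22.21/hr

Final: ρ = 0.03224; stable; margin = 22.21/hr


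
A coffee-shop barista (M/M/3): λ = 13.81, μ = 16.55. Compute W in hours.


a = 0.8344; ρ = 0.2781; P₀ = 0.431642
Lq = P₀·a^c·ρ/(c!(1−ρ)²) = 0.02231
Wq = Lq/λ = 0.02231/13.81 = 0.001616 hr
W = Wq + 1/μ = 0.001616 + 0.06042 = 0.06204 hr

Final: 0.06204 hr


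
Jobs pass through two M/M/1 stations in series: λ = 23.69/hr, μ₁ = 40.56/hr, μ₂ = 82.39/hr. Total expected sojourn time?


Each node sees arrival rate λ = 23.69/hr (tandem ⇒ throughput preserved).
W₁ = 1/(μ₁−λ) = 1/(40.56−23.69) = 0.05928 hr
W₂ = 1/(μ₂−λ) = 1/(82.39−23.69) = 0.01704 hr
W_total = W₁ + W₂ = 0.05928 + 0.01704 = 0.07631 hr

Final: 0.07631 hr


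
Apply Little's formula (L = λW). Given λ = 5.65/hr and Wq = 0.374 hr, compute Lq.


Lq = λWq = 5.65·0.374 = 2.1131

Final: 2.1131


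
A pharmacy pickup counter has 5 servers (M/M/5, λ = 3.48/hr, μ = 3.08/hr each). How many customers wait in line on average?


a = λ/μ = 1.1299; ρ = a/5 = 0.2260
P₀ = 0.322966
Lq = P₀·a^c·ρ / (c!·(1−ρ)²) = 0.322966·1.84138·0.2260/(120·0.59912)
= 0.001869

Final: 0.001869


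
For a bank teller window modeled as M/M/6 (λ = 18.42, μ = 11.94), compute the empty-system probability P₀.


a = λ/μ = 18.42/11.94 = 1.5427; ρ = a/c = 0.2571
Σ_{k=0}^{5} a^k/k! (terms k=0..5) = 1.00000 + 1.54271 + 1.18998 + 0.61193 + 0.23601 + 0.07282 = 4.65346
Tail: a^6/(6!(1−ρ)) = 13.48068/(720·0.7429) = 0.02520
P₀ = 1/(4.65346 + 0.02520) = 1/4.67866 = 0.213736

Final: 0.213736


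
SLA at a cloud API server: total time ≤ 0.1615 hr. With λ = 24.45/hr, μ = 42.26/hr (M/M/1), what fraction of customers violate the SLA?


W ~ Exponential(μ−λ) for M/M/1.
μ − λ = 42.26 − 24.45 = 17.8100
P(W > t) = e^{−(μ−λ)t} = e^{−2.8763} = 0.056342

Final: 0.056342
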